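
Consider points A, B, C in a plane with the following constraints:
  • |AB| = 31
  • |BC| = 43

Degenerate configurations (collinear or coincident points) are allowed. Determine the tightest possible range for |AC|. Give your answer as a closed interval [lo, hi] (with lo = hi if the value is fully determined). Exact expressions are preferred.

|AB| ∈ {31}
|BC| ∈ {43}
|AC| ∈ [12, 74]

|AC| ∈ [12, 74]  (≈ [12.0000, 74.0000])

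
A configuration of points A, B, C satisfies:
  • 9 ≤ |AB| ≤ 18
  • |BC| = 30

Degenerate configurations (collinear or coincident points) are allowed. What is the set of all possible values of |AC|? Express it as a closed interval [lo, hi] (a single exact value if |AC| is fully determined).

|AB| ∈ [9, 18]
|BC| ∈ {30}
|AC| ∈ [12, 48]

|AC| ∈ [12, 48]  (≈ [12.0000, 48.0000])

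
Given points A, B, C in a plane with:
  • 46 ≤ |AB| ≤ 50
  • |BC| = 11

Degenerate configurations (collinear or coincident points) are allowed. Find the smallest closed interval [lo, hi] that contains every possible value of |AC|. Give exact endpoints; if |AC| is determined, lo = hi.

|AC| ∈ [35, 61]  (≈ [35.0000, 61.0000])

|AB| ∈ [46, 50]
|BC| ∈ {11}
|AC| ∈ [35, 61]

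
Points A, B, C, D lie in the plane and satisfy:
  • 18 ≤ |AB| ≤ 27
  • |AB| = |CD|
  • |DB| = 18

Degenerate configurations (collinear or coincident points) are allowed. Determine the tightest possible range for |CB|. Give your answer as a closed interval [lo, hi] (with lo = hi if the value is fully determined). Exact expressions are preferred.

|AB| ∈ [18, 27]
|BD| ∈ {18}
|CD| ∈ [18, 27]
|AD| ∈ [0, 45]
|BC| ∈ [0, 45]
|AC| ∈ [0, 72]

|CB| ∈ [0, 45]  (≈ [0.0000, 45.0000])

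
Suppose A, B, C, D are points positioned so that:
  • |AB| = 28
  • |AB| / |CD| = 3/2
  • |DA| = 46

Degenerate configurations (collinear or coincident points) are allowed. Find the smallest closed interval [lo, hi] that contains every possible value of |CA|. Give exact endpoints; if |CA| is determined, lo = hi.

|CA| ∈ [82/3, 194/3]  (≈ [27.3333, 64.6667])

|AB| ∈ {28}
|AD| ∈ {46}
|CD| ∈ {56/3}
|BD| ∈ [18, 74]
|AC| ∈ [82/3, 194/3]
|BC| ∈ [0, 278/3]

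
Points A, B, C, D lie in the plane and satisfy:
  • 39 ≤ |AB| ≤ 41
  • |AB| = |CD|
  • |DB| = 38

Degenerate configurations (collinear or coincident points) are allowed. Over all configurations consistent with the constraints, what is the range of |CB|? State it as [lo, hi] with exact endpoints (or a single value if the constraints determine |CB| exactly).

|CB| ∈ [1, 79]  (≈ [1.0000, 79.0000])

|AB| ∈ [39, 41]
|BD| ∈ {38}
|CD| ∈ [39, 41]
|AD| ∈ [1, 79]
|BC| ∈ [1, 79]
|AC| ∈ [0, 120]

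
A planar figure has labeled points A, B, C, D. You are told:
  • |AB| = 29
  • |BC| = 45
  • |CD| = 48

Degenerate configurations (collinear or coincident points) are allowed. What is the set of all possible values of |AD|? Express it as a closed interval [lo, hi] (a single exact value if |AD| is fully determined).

|AD| ∈ [0, 122]  (≈ [0.0000, 122.0000])

|AB| ∈ {29}
|BC| ∈ {45}
|CD| ∈ {48}
|AC| ∈ [16, 74]
|BD| ∈ [3, 93]
|AD| ∈ [0, 122]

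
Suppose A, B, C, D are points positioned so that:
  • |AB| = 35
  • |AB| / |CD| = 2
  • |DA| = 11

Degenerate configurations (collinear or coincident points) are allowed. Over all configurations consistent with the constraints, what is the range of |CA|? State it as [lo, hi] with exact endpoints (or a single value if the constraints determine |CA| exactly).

|AB| ∈ {35}
|AD| ∈ {11}
|CD| ∈ {35/2}
|BD| ∈ [24, 46]
|AC| ∈ [13/2, 57/2]
|BC| ∈ [13/2, 127/2]

|CA| ∈ [13/2, 57/2]  (≈ [6.5000, 28.5000])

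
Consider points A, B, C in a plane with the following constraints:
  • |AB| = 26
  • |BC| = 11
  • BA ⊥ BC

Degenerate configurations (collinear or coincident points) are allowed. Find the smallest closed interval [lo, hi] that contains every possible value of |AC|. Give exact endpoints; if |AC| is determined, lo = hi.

|AC| = √(797)  (≈ 28.2312)

|AB| ∈ {26}
|BC| ∈ {11}
|AC| ∈ {√(797)}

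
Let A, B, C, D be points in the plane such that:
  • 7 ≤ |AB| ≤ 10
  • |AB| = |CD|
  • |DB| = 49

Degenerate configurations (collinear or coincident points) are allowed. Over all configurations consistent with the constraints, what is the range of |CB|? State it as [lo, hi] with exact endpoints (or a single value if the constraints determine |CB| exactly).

|CB| ∈ [39, 59]  (≈ [39.0000, 59.0000])

|AB| ∈ [7, 10]
|BD| ∈ {49}
|CD| ∈ [7, 10]
|AD| ∈ [39, 59]
|BC| ∈ [39, 59]
|AC| ∈ [29, 69]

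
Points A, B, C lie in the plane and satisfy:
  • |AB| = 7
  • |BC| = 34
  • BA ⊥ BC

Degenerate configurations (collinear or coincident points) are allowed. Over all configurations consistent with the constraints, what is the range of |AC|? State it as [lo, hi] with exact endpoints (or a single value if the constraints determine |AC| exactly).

|AC| = √(1205)  (≈ 34.7131)

|AB| ∈ {7}
|BC| ∈ {34}
|AC| ∈ {√(1205)}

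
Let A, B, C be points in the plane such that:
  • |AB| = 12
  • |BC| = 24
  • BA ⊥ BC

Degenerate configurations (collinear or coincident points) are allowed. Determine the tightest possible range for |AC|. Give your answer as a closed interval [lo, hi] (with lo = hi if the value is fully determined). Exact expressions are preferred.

|AC| = 12·√(5)  (≈ 26.8328)

|AB| ∈ {12}
|BC| ∈ {24}
|AC| ∈ {12·√(5)}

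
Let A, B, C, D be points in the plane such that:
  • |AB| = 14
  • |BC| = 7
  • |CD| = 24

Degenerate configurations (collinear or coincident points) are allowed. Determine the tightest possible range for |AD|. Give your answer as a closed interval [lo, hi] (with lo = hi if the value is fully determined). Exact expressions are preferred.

|AD| ∈ [3, 45]  (≈ [3.0000, 45.0000])

|AB| ∈ {14}
|BC| ∈ {7}
|CD| ∈ {24}
|AC| ∈ [7, 21]
|BD| ∈ [17, 31]
|AD| ∈ [3, 45]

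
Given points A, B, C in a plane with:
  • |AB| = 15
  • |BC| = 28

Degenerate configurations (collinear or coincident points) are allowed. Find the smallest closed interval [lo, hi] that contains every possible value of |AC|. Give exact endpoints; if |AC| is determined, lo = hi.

|AC| ∈ [13, 43]  (≈ [13.0000, 43.0000])

|AB| ∈ {15}
|BC| ∈ {28}
|AC| ∈ [13, 43]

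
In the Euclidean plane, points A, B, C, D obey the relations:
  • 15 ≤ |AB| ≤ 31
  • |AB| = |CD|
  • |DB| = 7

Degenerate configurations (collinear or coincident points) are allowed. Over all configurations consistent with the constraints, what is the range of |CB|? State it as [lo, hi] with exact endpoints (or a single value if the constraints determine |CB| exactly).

|CB| ∈ [8, 38]  (≈ [8.0000, 38.0000])

|AB| ∈ [15, 31]
|BD| ∈ {7}
|CD| ∈ [15, 31]
|AD| ∈ [8, 38]
|BC| ∈ [8, 38]
|AC| ∈ [0, 69]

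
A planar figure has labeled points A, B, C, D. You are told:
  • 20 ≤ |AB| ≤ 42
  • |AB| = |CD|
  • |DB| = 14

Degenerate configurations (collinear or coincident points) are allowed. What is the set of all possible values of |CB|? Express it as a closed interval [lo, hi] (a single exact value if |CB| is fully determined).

|AB| ∈ [20, 42]
|BD| ∈ {14}
|CD| ∈ [20, 42]
|AD| ∈ [6, 56]
|BC| ∈ [6, 56]
|AC| ∈ [0, 98]

|CB| ∈ [6, 56]  (≈ [6.0000, 56.0000])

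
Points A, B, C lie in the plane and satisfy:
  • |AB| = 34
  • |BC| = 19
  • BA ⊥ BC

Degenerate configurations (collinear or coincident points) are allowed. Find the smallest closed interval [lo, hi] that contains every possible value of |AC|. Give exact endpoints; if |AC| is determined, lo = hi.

|AB| ∈ {34}
|BC| ∈ {19}
|AC| ∈ {√(1517)}

|AC| = √(1517)  (≈ 38.9487)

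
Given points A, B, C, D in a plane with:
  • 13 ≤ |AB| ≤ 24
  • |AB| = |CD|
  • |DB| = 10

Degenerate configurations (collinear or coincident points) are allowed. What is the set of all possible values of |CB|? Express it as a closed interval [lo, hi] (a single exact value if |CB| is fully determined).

|CB| ∈ [3, 34]  (≈ [3.0000, 34.0000])

|AB| ∈ [13, 24]
|BD| ∈ {10}
|CD| ∈ [13, 24]
|AD| ∈ [3, 34]
|BC| ∈ [3, 34]
|AC| ∈ [0, 58]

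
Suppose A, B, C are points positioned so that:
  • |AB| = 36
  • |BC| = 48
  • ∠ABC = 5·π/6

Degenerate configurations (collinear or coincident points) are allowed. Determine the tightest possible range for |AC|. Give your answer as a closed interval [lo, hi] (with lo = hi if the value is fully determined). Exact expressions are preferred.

|AB| ∈ {36}
|BC| ∈ {48}
|AC| ∈ {12·√(12·√(3) + 25)}

|AC| = 12·√(12·√(3) + 25)  (≈ 81.1972)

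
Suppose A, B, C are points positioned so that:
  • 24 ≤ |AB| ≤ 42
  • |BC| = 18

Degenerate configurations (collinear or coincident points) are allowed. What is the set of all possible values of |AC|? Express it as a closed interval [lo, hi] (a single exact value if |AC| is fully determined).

|AB| ∈ [24, 42]
|BC| ∈ {18}
|AC| ∈ [6, 60]

|AC| ∈ [6, 60]  (≈ [6.0000, 60.0000])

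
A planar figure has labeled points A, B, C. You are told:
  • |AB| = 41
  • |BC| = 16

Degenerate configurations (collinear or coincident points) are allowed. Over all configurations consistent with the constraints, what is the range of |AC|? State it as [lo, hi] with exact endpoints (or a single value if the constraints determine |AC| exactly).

|AC| ∈ [25, 57]  (≈ [25.0000, 57.0000])

|AB| ∈ {41}
|BC| ∈ {16}
|AC| ∈ [25, 57]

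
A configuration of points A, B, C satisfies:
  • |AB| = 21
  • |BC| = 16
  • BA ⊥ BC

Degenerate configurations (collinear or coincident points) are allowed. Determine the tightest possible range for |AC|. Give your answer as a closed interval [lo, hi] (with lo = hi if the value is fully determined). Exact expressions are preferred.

|AC| = √(697)  (≈ 26.4008)

|AB| ∈ {21}
|BC| ∈ {16}
|AC| ∈ {√(697)}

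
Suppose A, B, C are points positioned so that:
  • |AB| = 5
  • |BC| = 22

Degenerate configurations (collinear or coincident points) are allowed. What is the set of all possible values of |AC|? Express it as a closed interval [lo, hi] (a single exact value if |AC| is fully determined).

|AC| ∈ [17, 27]  (≈ [17.0000, 27.0000])

|AB| ∈ {5}
|BC| ∈ {22}
|AC| ∈ [17, 27]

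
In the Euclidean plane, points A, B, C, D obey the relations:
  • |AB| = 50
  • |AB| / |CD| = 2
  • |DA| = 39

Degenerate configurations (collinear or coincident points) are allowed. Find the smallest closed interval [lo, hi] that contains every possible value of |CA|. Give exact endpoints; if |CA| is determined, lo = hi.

|AB| ∈ {50}
|AD| ∈ {39}
|CD| ∈ {25}
|BD| ∈ [11, 89]
|AC| ∈ [14, 64]
|BC| ∈ [0, 114]

|CA| ∈ [14, 64]  (≈ [14.0000, 64.0000])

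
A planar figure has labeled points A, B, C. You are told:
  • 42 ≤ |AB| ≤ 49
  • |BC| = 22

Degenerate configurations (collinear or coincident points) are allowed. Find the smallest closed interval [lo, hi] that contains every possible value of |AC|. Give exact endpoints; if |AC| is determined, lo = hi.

|AB| ∈ [42, 49]
|BC| ∈ {22}
|AC| ∈ [20, 71]

|AC| ∈ [20, 71]  (≈ [20.0000, 71.0000])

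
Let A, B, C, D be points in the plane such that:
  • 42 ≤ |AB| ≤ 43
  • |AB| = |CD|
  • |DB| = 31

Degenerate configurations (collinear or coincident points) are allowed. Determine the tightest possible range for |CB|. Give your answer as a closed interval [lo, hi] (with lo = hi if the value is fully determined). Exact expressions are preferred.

|AB| ∈ [42, 43]
|BD| ∈ {31}
|CD| ∈ [42, 43]
|AD| ∈ [11, 74]
|BC| ∈ [11, 74]
|AC| ∈ [0, 117]

|CB| ∈ [11, 74]  (≈ [11.0000, 74.0000])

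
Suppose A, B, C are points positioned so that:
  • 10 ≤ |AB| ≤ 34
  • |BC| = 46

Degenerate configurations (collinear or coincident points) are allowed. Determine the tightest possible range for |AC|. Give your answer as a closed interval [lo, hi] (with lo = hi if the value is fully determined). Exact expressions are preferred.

|AC| ∈ [12, 80]  (≈ [12.0000, 80.0000])

|AB| ∈ [10, 34]
|BC| ∈ {46}
|AC| ∈ [12, 80]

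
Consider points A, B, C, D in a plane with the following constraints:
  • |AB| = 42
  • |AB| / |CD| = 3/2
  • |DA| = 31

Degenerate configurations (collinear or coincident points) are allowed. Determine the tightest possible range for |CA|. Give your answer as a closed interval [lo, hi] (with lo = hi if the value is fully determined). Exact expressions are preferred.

|CA| ∈ [3, 59]  (≈ [3.0000, 59.0000])

|AB| ∈ {42}
|AD| ∈ {31}
|CD| ∈ {28}
|BD| ∈ [11, 73]
|AC| ∈ [3, 59]
|BC| ∈ [0, 101]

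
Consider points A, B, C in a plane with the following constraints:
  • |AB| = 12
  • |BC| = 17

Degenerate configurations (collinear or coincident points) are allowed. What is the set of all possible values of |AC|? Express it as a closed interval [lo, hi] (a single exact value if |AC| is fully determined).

|AB| ∈ {12}
|BC| ∈ {17}
|AC| ∈ [5, 29]

|AC| ∈ [5, 29]  (≈ [5.0000, 29.0000])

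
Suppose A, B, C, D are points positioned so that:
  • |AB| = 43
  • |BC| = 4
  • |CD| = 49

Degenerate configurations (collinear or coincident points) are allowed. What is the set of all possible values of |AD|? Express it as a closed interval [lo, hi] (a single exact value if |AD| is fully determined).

|AB| ∈ {43}
|BC| ∈ {4}
|CD| ∈ {49}
|AC| ∈ [39, 47]
|BD| ∈ [45, 53]
|AD| ∈ [2, 96]

|AD| ∈ [2, 96]  (≈ [2.0000, 96.0000])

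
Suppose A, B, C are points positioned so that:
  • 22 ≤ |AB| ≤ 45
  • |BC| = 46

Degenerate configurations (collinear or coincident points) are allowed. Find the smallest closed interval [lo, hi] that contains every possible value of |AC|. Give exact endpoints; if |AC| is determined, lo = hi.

|AB| ∈ [22, 45]
|BC| ∈ {46}
|AC| ∈ [1, 91]

|AC| ∈ [1, 91]  (≈ [1.0000, 91.0000])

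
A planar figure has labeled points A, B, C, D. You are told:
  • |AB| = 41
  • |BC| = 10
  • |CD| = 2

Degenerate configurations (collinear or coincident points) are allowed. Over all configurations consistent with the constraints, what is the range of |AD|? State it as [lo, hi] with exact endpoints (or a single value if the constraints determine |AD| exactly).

|AB| ∈ {41}
|BC| ∈ {10}
|CD| ∈ {2}
|AC| ∈ [31, 51]
|BD| ∈ [8, 12]
|AD| ∈ [29, 53]

|AD| ∈ [29, 53]  (≈ [29.0000, 53.0000])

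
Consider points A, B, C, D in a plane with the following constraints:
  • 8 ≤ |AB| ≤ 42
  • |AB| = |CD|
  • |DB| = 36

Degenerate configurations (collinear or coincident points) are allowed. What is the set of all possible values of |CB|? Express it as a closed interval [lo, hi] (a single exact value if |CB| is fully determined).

|CB| ∈ [0, 78]  (≈ [0.0000, 78.0000])

|AB| ∈ [8, 42]
|BD| ∈ {36}
|CD| ∈ [8, 42]
|AD| ∈ [0, 78]
|BC| ∈ [0, 78]
|AC| ∈ [0, 120]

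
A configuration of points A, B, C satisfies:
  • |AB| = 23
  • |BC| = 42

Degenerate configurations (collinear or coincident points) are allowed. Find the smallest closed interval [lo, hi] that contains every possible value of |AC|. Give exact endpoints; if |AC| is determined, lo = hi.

|AC| ∈ [19, 65]  (≈ [19.0000, 65.0000])

|AB| ∈ {23}
|BC| ∈ {42}
|AC| ∈ [19, 65]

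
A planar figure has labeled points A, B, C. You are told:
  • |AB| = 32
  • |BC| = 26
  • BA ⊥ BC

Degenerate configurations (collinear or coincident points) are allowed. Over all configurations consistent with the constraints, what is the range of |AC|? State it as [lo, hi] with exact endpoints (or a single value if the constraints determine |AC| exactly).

|AC| = 10·√(17)  (≈ 41.2311)

|AB| ∈ {32}
|BC| ∈ {26}
|AC| ∈ {10·√(17)}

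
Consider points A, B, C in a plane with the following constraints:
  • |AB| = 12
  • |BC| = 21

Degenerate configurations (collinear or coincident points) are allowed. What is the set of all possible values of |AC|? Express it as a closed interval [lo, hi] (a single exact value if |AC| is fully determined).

|AC| ∈ [9, 33]  (≈ [9.0000, 33.0000])

|AB| ∈ {12}
|BC| ∈ {21}
|AC| ∈ [9, 33]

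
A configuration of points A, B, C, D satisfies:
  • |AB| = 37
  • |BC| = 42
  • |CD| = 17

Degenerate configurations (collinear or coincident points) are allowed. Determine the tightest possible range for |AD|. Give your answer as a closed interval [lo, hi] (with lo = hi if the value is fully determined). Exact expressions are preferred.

|AB| ∈ {37}
|BC| ∈ {42}
|CD| ∈ {17}
|AC| ∈ [5, 79]
|BD| ∈ [25, 59]
|AD| ∈ [0, 96]

|AD| ∈ [0, 96]  (≈ [0.0000, 96.0000])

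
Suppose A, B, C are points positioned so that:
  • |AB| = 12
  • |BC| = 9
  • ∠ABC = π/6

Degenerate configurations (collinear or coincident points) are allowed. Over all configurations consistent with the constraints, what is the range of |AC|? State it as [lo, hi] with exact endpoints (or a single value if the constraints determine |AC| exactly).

|AC| = 3·√(25 - 12·√(3))  (≈ 6.1594)

|AB| ∈ {12}
|BC| ∈ {9}
|AC| ∈ {3·√(25 - 12·√(3))}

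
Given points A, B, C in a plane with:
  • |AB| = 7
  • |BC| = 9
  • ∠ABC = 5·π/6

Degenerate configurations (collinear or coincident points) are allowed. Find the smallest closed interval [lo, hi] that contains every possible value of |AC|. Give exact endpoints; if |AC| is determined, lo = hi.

|AB| ∈ {7}
|BC| ∈ {9}
|AC| ∈ {√(63·√(3) + 130)}

|AC| = √(63·√(3) + 130)  (≈ 15.4635)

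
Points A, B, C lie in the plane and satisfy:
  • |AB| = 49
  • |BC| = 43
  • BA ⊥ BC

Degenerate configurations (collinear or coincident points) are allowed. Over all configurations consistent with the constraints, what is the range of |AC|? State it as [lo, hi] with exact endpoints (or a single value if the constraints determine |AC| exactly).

|AB| ∈ {49}
|BC| ∈ {43}
|AC| ∈ {5·√(170)}

|AC| = 5·√(170)  (≈ 65.1920)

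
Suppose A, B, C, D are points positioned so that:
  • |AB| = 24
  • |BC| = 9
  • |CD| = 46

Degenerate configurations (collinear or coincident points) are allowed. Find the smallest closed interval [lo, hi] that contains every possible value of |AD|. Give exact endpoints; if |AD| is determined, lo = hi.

|AD| ∈ [13, 79]  (≈ [13.0000, 79.0000])

|AB| ∈ {24}
|BC| ∈ {9}
|CD| ∈ {46}
|AC| ∈ [15, 33]
|BD| ∈ [37, 55]
|AD| ∈ [13, 79]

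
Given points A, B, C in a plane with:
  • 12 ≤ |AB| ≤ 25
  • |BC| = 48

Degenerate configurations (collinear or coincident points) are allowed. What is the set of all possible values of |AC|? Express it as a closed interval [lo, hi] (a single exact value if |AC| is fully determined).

|AB| ∈ [12, 25]
|BC| ∈ {48}
|AC| ∈ [23, 73]

|AC| ∈ [23, 73]  (≈ [23.0000, 73.0000])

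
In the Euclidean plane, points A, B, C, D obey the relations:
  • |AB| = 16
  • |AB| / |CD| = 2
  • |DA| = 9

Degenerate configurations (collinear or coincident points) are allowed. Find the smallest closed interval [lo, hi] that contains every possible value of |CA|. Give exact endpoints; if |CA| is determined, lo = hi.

|AB| ∈ {16}
|AD| ∈ {9}
|CD| ∈ {8}
|BD| ∈ [7, 25]
|AC| ∈ [1, 17]
|BC| ∈ [0, 33]

|CA| ∈ [1, 17]  (≈ [1.0000, 17.0000])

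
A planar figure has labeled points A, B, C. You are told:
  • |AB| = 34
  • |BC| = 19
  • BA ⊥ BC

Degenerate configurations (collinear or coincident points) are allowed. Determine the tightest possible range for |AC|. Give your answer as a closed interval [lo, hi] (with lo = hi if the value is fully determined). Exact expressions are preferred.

|AC| = √(1517)  (≈ 38.9487)

|AB| ∈ {34}
|BC| ∈ {19}
|AC| ∈ {√(1517)}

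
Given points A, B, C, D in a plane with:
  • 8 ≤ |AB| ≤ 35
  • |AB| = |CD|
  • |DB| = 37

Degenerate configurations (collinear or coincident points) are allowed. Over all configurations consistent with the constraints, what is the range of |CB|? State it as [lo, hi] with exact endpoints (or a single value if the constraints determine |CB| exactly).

|AB| ∈ [8, 35]
|BD| ∈ {37}
|CD| ∈ [8, 35]
|AD| ∈ [2, 72]
|BC| ∈ [2, 72]
|AC| ∈ [0, 107]

|CB| ∈ [2, 72]  (≈ [2.0000, 72.0000])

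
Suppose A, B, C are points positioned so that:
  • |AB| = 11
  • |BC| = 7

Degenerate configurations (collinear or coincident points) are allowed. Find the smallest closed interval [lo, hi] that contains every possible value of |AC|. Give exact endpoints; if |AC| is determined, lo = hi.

|AB| ∈ {11}
|BC| ∈ {7}
|AC| ∈ [4, 18]

|AC| ∈ [4, 18]  (≈ [4.0000, 18.0000])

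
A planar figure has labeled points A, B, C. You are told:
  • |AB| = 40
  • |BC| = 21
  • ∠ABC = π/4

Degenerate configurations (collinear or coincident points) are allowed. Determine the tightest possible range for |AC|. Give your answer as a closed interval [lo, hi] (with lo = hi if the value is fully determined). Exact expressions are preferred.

|AB| ∈ {40}
|BC| ∈ {21}
|AC| ∈ {√(2041 - 840·√(2))}

|AC| = √(2041 - 840·√(2))  (≈ 29.2072)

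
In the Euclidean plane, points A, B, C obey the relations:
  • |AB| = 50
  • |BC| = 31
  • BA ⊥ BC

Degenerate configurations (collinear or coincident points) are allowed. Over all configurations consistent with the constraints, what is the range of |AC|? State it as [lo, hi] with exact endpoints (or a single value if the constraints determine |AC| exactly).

|AB| ∈ {50}
|BC| ∈ {31}
|AC| ∈ {√(3461)}

|AC| = √(3461)  (≈ 58.8303)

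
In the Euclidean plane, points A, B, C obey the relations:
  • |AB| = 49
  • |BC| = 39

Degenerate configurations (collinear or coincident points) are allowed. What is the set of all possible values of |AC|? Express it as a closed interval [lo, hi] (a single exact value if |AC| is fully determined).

|AB| ∈ {49}
|BC| ∈ {39}
|AC| ∈ [10, 88]

|AC| ∈ [10, 88]  (≈ [10.0000, 88.0000])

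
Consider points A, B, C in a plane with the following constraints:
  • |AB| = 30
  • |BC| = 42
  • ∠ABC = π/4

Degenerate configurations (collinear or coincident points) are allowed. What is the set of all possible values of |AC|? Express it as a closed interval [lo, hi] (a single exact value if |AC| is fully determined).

|AC| = 6·√(74 - 35·√(2))  (≈ 29.7000)

|AB| ∈ {30}
|BC| ∈ {42}
|AC| ∈ {6·√(74 - 35·√(2))}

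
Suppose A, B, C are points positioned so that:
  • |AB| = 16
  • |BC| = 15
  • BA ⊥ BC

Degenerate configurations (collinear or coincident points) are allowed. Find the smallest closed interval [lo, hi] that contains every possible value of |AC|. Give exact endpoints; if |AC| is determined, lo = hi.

|AB| ∈ {16}
|BC| ∈ {15}
|AC| ∈ {√(481)}

|AC| = √(481)  (≈ 21.9317)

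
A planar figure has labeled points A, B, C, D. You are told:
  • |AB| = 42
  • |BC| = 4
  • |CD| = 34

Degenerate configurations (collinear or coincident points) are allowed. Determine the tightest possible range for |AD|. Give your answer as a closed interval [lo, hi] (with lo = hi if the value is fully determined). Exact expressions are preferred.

|AB| ∈ {42}
|BC| ∈ {4}
|CD| ∈ {34}
|AC| ∈ [38, 46]
|BD| ∈ [30, 38]
|AD| ∈ [4, 80]

|AD| ∈ [4, 80]  (≈ [4.0000, 80.0000])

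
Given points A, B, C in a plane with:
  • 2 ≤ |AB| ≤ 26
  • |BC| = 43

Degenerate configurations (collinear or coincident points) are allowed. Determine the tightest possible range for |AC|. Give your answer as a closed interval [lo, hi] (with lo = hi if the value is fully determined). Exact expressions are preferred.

|AC| ∈ [17, 69]  (≈ [17.0000, 69.0000])

|AB| ∈ [2, 26]
|BC| ∈ {43}
|AC| ∈ [17, 69]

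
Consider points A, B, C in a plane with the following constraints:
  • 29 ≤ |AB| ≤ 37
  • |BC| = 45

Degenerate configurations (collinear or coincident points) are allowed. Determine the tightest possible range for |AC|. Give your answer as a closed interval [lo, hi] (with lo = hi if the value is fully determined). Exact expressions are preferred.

|AB| ∈ [29, 37]
|BC| ∈ {45}
|AC| ∈ [8, 82]

|AC| ∈ [8, 82]  (≈ [8.0000, 82.0000])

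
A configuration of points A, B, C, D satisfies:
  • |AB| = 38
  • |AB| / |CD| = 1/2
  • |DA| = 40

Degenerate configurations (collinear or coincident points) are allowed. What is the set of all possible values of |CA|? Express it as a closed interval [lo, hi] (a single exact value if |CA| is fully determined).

|CA| ∈ [36, 116]  (≈ [36.0000, 116.0000])

|AB| ∈ {38}
|AD| ∈ {40}
|CD| ∈ {76}
|BD| ∈ [2, 78]
|AC| ∈ [36, 116]
|BC| ∈ [0, 154]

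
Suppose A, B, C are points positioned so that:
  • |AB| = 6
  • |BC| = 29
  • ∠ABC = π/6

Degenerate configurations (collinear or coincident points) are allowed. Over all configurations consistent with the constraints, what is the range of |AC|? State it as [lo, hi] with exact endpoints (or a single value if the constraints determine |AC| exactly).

|AC| = √(877 - 174·√(3))  (≈ 23.9921)

|AB| ∈ {6}
|BC| ∈ {29}
|AC| ∈ {√(877 - 174·√(3))}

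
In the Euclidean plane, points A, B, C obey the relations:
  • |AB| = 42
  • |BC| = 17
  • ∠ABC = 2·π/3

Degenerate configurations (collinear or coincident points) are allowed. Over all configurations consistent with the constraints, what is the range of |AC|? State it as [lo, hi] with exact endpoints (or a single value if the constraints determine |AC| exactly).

|AB| ∈ {42}
|BC| ∈ {17}
|AC| ∈ {√(2767)}

|AC| = √(2767)  (≈ 52.6023)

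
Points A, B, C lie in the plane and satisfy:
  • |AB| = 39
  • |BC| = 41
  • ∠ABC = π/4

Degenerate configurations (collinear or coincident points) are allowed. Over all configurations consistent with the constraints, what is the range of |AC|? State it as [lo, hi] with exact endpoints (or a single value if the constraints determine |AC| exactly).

|AB| ∈ {39}
|BC| ∈ {41}
|AC| ∈ {√(3202 - 1599·√(2))}

|AC| = √(3202 - 1599·√(2))  (≈ 30.6704)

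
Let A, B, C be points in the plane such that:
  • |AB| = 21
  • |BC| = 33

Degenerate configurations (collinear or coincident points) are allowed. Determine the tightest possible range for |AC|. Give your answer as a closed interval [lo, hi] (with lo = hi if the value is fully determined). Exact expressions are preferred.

|AC| ∈ [12, 54]  (≈ [12.0000, 54.0000])

|AB| ∈ {21}
|BC| ∈ {33}
|AC| ∈ [12, 54]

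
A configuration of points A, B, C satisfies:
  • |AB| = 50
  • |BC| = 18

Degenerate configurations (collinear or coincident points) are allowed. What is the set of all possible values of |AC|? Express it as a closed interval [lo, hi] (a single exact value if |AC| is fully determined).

|AB| ∈ {50}
|BC| ∈ {18}
|AC| ∈ [32, 68]

|AC| ∈ [32, 68]  (≈ [32.0000, 68.0000])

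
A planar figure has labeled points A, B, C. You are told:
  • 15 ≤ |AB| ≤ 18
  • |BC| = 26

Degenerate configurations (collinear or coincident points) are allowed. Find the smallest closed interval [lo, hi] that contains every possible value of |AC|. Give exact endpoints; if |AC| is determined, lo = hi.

|AC| ∈ [8, 44]  (≈ [8.0000, 44.0000])

|AB| ∈ [15, 18]
|BC| ∈ {26}
|AC| ∈ [8, 44]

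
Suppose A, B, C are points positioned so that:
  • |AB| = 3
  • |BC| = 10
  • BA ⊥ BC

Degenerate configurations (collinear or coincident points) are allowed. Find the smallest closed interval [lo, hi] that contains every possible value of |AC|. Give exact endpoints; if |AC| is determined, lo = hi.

|AB| ∈ {3}
|BC| ∈ {10}
|AC| ∈ {√(109)}

|AC| = √(109)  (≈ 10.4403)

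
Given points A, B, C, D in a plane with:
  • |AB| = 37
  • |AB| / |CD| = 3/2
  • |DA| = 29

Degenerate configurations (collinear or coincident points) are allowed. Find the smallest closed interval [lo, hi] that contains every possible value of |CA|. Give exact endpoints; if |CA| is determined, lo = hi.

|AB| ∈ {37}
|AD| ∈ {29}
|CD| ∈ {74/3}
|BD| ∈ [8, 66]
|AC| ∈ [13/3, 161/3]
|BC| ∈ [0, 272/3]

|CA| ∈ [13/3, 161/3]  (≈ [4.3333, 53.6667])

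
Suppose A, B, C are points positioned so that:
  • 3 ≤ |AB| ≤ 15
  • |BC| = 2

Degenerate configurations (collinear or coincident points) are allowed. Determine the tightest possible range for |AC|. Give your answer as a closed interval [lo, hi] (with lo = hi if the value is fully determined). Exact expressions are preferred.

|AC| ∈ [1, 17]  (≈ [1.0000, 17.0000])

|AB| ∈ [3, 15]
|BC| ∈ {2}
|AC| ∈ [1, 17]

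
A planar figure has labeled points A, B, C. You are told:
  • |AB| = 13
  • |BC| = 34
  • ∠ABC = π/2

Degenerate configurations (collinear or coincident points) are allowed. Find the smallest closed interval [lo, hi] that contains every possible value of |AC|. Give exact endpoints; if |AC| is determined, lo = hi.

|AB| ∈ {13}
|BC| ∈ {34}
|AC| ∈ {5·√(53)}

|AC| = 5·√(53)  (≈ 36.4005)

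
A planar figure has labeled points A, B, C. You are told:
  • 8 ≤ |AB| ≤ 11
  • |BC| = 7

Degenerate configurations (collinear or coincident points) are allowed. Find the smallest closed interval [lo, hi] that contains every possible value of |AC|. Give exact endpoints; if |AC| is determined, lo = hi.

|AB| ∈ [8, 11]
|BC| ∈ {7}
|AC| ∈ [1, 18]

|AC| ∈ [1, 18]  (≈ [1.0000, 18.0000])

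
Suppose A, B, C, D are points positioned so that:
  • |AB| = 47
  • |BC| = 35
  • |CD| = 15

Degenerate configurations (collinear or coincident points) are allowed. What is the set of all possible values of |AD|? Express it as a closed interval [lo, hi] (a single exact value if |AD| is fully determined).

|AB| ∈ {47}
|BC| ∈ {35}
|CD| ∈ {15}
|AC| ∈ [12, 82]
|BD| ∈ [20, 50]
|AD| ∈ [0, 97]

|AD| ∈ [0, 97]  (≈ [0.0000, 97.0000])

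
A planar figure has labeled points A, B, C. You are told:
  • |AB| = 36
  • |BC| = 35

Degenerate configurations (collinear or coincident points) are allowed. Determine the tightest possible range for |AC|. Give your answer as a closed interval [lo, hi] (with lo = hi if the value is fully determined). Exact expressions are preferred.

|AB| ∈ {36}
|BC| ∈ {35}
|AC| ∈ [1, 71]

|AC| ∈ [1, 71]  (≈ [1.0000, 71.0000])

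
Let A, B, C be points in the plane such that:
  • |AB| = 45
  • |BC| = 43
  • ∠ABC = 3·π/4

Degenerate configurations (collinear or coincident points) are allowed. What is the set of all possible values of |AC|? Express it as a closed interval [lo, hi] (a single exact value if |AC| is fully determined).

|AC| = √(1935·√(2) + 3874)  (≈ 81.3050)

|AB| ∈ {45}
|BC| ∈ {43}
|AC| ∈ {√(1935·√(2) + 3874)}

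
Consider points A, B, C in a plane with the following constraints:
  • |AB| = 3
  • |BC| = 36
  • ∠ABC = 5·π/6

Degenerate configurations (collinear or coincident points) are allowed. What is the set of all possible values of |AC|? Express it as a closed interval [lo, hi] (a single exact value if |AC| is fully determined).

|AC| = 3·√(12·√(3) + 145)  (≈ 38.6272)

|AB| ∈ {3}
|BC| ∈ {36}
|AC| ∈ {3·√(12·√(3) + 145)}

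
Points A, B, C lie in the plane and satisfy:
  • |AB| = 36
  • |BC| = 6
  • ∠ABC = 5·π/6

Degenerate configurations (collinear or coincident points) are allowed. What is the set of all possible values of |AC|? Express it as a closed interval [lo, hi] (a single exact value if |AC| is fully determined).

|AC| = 6·√(6·√(3) + 37)  (≈ 41.3052)

|AB| ∈ {36}
|BC| ∈ {6}
|AC| ∈ {6·√(6·√(3) + 37)}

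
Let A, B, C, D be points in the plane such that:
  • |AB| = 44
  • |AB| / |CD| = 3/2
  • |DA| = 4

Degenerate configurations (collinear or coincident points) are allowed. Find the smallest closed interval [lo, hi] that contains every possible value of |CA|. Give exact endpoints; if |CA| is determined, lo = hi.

|CA| ∈ [76/3, 100/3]  (≈ [25.3333, 33.3333])

|AB| ∈ {44}
|AD| ∈ {4}
|CD| ∈ {88/3}
|BD| ∈ [40, 48]
|AC| ∈ [76/3, 100/3]
|BC| ∈ [32/3, 232/3]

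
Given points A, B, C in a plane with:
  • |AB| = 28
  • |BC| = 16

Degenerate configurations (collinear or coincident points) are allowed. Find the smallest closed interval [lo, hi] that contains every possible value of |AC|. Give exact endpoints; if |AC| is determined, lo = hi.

|AB| ∈ {28}
|BC| ∈ {16}
|AC| ∈ [12, 44]

|AC| ∈ [12, 44]  (≈ [12.0000, 44.0000])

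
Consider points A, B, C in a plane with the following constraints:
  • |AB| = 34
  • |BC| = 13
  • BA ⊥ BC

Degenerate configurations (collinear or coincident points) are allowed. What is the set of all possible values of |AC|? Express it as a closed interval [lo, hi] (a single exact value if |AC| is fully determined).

|AB| ∈ {34}
|BC| ∈ {13}
|AC| ∈ {5·√(53)}

|AC| = 5·√(53)  (≈ 36.4005)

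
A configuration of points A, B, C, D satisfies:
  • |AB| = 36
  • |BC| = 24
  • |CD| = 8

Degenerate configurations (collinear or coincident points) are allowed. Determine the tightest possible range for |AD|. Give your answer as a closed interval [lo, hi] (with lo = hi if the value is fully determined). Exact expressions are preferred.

|AD| ∈ [4, 68]  (≈ [4.0000, 68.0000])

|AB| ∈ {36}
|BC| ∈ {24}
|CD| ∈ {8}
|AC| ∈ [12, 60]
|BD| ∈ [16, 32]
|AD| ∈ [4, 68]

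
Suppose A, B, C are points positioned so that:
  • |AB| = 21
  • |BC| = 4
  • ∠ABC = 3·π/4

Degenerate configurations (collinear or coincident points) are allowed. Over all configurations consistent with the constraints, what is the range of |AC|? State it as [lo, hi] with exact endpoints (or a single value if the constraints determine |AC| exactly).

|AC| = √(84·√(2) + 457)  (≈ 23.9957)

|AB| ∈ {21}
|BC| ∈ {4}
|AC| ∈ {√(84·√(2) + 457)}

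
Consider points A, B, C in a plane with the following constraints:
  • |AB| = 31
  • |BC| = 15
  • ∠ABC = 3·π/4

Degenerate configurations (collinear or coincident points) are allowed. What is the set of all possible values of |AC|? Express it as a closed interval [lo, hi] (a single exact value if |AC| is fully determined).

|AB| ∈ {31}
|BC| ∈ {15}
|AC| ∈ {√(465·√(2) + 1186)}

|AC| = √(465·√(2) + 1186)  (≈ 42.9373)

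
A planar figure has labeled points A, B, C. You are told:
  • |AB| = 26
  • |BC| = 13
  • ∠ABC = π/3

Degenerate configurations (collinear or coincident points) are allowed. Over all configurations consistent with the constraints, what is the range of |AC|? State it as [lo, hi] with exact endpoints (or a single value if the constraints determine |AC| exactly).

|AB| ∈ {26}
|BC| ∈ {13}
|AC| ∈ {13·√(3)}

|AC| = 13·√(3)  (≈ 22.5167)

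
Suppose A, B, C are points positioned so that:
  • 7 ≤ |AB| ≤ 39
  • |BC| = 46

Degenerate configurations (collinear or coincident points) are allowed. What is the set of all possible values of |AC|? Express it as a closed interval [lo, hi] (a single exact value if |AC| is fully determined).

|AB| ∈ [7, 39]
|BC| ∈ {46}
|AC| ∈ [7, 85]

|AC| ∈ [7, 85]  (≈ [7.0000, 85.0000])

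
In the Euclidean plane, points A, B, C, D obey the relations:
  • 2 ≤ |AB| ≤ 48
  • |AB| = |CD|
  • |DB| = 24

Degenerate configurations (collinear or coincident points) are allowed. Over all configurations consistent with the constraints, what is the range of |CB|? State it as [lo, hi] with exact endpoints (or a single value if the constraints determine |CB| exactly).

|CB| ∈ [0, 72]  (≈ [0.0000, 72.0000])

|AB| ∈ [2, 48]
|BD| ∈ {24}
|CD| ∈ [2, 48]
|AD| ∈ [0, 72]
|BC| ∈ [0, 72]
|AC| ∈ [0, 120]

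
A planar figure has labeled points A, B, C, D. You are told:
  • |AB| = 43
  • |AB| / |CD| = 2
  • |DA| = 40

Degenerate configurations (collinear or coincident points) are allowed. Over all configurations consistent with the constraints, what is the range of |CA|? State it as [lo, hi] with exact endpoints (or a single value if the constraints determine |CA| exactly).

|CA| ∈ [37/2, 123/2]  (≈ [18.5000, 61.5000])

|AB| ∈ {43}
|AD| ∈ {40}
|CD| ∈ {43/2}
|BD| ∈ [3, 83]
|AC| ∈ [37/2, 123/2]
|BC| ∈ [0, 209/2]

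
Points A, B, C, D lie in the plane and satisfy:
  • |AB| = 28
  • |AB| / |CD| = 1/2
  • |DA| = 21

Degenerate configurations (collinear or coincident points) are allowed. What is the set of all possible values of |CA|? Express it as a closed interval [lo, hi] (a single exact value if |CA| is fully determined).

|CA| ∈ [35, 77]  (≈ [35.0000, 77.0000])

|AB| ∈ {28}
|AD| ∈ {21}
|CD| ∈ {56}
|BD| ∈ [7, 49]
|AC| ∈ [35, 77]
|BC| ∈ [7, 105]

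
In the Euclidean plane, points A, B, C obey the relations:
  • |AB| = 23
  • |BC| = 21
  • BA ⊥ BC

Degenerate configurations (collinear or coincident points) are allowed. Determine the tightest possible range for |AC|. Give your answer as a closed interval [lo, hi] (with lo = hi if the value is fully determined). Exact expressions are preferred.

|AB| ∈ {23}
|BC| ∈ {21}
|AC| ∈ {√(970)}

|AC| = √(970)  (≈ 31.1448)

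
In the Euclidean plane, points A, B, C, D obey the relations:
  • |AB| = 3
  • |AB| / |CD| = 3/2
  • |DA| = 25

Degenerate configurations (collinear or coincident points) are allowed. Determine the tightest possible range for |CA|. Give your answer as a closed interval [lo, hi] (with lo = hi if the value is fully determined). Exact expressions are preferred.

|CA| ∈ [23, 27]  (≈ [23.0000, 27.0000])

|AB| ∈ {3}
|AD| ∈ {25}
|CD| ∈ {2}
|BD| ∈ [22, 28]
|AC| ∈ [23, 27]
|BC| ∈ [20, 30]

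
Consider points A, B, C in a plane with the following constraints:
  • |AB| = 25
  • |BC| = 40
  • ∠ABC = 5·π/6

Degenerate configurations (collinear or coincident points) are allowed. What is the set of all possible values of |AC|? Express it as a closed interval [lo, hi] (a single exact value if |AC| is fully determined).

|AB| ∈ {25}
|BC| ∈ {40}
|AC| ∈ {5·√(40·√(3) + 89)}

|AC| = 5·√(40·√(3) + 89)  (≈ 62.9051)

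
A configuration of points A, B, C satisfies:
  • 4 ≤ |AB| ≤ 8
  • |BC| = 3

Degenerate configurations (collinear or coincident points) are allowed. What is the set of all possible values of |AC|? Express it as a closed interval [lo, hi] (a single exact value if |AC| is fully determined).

|AB| ∈ [4, 8]
|BC| ∈ {3}
|AC| ∈ [1, 11]

|AC| ∈ [1, 11]  (≈ [1.0000, 11.0000])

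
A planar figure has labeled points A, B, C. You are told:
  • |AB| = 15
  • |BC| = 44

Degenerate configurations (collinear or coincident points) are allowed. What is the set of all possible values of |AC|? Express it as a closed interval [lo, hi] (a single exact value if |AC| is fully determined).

|AB| ∈ {15}
|BC| ∈ {44}
|AC| ∈ [29, 59]

|AC| ∈ [29, 59]  (≈ [29.0000, 59.0000])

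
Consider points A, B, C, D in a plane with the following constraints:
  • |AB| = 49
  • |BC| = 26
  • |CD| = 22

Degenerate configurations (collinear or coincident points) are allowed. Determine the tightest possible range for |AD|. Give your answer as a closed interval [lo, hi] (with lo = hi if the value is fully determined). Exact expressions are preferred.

|AB| ∈ {49}
|BC| ∈ {26}
|CD| ∈ {22}
|AC| ∈ [23, 75]
|BD| ∈ [4, 48]
|AD| ∈ [1, 97]

|AD| ∈ [1, 97]  (≈ [1.0000, 97.0000])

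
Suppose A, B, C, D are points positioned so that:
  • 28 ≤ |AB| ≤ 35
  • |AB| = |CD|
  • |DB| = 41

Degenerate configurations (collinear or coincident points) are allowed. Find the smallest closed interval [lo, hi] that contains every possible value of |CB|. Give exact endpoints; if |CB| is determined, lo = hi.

|CB| ∈ [6, 76]  (≈ [6.0000, 76.0000])

|AB| ∈ [28, 35]
|BD| ∈ {41}
|CD| ∈ [28, 35]
|AD| ∈ [6, 76]
|BC| ∈ [6, 76]
|AC| ∈ [0, 111]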